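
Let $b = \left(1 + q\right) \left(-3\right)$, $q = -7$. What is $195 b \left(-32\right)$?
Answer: $-112320$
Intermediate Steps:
$b = 18$ ($b = \left(1 - 7\right) \left(-3\right) = \left(-6\right) \left(-3\right) = 18$)
$195 b \left(-32\right) = 195 \cdot 18 \left(-32\right) = 3510 \left(-32\right) = -112320$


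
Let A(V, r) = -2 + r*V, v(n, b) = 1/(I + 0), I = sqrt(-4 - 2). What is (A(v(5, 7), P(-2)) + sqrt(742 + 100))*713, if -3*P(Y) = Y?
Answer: -1426 + 713*sqrt(842) - 713*I*sqrt(6)/9 ≈ 19263.0 - 194.05*I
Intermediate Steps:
P(Y) = -Y/3
I = I*sqrt(6) (I = sqrt(-6) = I*sqrt(6) ≈ 2.4495*I)
v(n, b) = -I*sqrt(6)/6 (v(n, b) = 1/(I*sqrt(6) + 0) = 1/(I*sqrt(6)) = -I*sqrt(6)/6)
A(V, r) = -2 + V*r
(A(v(5, 7), P(-2)) + sqrt(742 + 100))*713 = ((-2 + (-I*sqrt(6)/6)*(-1/3*(-2))) + sqrt(742 + 100))*713 = ((-2 - I*sqrt(6)/6*(2/3)) + sqrt(842))*713 = ((-2 - I*sqrt(6)/9) + sqrt(842))*713 = (-2 + sqrt(842) - I*sqrt(6)/9)*713 = -1426 + 713*sqrt(842) - 713*I*sqrt(6)/9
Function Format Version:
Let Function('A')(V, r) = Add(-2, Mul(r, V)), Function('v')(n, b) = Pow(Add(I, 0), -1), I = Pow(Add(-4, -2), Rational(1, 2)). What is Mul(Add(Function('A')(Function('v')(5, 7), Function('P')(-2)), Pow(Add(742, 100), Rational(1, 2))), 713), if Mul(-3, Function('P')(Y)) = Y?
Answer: Add(-1426, Mul(713, Pow(842, Rational(1, 2))), Mul(Rational(-713, 9), I, Pow(6, Rational(1, 2)))) ≈ Add(19263., Mul(-194.05, I))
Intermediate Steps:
Function('P')(Y) = Mul(Rational(-1, 3), Y)
I = Mul(I, Pow(6, Rational(1, 2))) (I = Pow(-6, Rational(1, 2)) = Mul(I, Pow(6, Rational(1, 2))) ≈ Mul(2.4495, I))
Function('v')(n, b) = Mul(Rational(-1, 6), I, Pow(6, Rational(1, 2))) (Function('v')(n, b) = Pow(Add(Mul(I, Pow(6, Rational(1, 2))), 0), -1) = Pow(Mul(I, Pow(6, Rational(1, 2))), -1) = Mul(Rational(-1, 6), I, Pow(6, Rational(1, 2))))
Function('A')(V, r) = Add(-2, Mul(V, r))
Mul(Add(Function('A')(Function('v')(5, 7), Function('P')(-2)), Pow(Add(742, 100), Rational(1, 2))), 713) = Mul(Add(Add(-2, Mul(Mul(Rational(-1, 6), I, Pow(6, Rational(1, 2))), Mul(Rational(-1, 3), -2))), Pow(Add(742, 100), Rational(1, 2))), 713) = Mul(Add(Add(-2, Mul(Mul(Rational(-1, 6), I, Pow(6, Rational(1, 2))), Rational(2, 3))), Pow(842, Rational(1, 2))), 713) = Mul(Add(Add(-2, Mul(Rational(-1, 9), I, Pow(6, Rational(1, 2)))), Pow(842, Rational(1, 2))), 713) = Mul(Add(-2, Pow(842, Rational(1, 2)), Mul(Rational(-1, 9), I, Pow(6, Rational(1, 2)))), 713) = Add(-1426, Mul(713, Pow(842, Rational(1, 2))), Mul(Rational(-713, 9), I, Pow(6, Rational(1, 2))))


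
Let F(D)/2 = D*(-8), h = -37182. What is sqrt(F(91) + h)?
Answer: I*sqrt(38638) ≈ 196.57*I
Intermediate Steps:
F(D) = -16*D (F(D) = 2*(D*(-8)) = 2*(-8*D) = -16*D)
sqrt(F(91) + h) = sqrt(-16*91 - 37182) = sqrt(-1456 - 37182) = sqrt(-38638) = I*sqrt(38638)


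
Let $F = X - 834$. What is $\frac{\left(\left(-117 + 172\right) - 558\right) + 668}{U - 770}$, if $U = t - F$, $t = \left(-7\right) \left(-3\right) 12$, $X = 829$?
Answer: $- \frac{55}{171} \approx -0.32164$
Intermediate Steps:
$t = 252$ ($t = 21 \cdot 12 = 252$)
$F = -5$ ($F = 829 - 834 = -5$)
$U = 257$ ($U = 252 - -5 = 252 + 5 = 257$)
$\frac{\left(\left(-117 + 172\right) - 558\right) + 668}{U - 770} = \frac{\left(\left(-117 + 172\right) - 558\right) + 668}{257 - 770} = \frac{\left(55 - 558\right) + 668}{-513} = \left(-503 + 668\right) \left(- \frac{1}{513}\right) = 165 \left(- \frac{1}{513}\right) = - \frac{55}{171}$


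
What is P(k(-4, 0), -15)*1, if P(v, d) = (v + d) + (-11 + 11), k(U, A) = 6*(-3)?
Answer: -33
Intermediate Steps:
k(U, A) = -18
P(v, d) = d + v (P(v, d) = (d + v) + 0 = d + v)
P(k(-4, 0), -15)*1 = (-15 - 18)*1 = -33*1 = -33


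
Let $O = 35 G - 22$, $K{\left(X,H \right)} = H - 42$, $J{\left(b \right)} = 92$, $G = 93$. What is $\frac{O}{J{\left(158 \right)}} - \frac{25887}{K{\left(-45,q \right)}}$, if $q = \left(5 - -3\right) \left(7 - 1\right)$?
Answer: $- \frac{393701}{92} \approx -4279.4$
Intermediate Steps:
$q = 48$ ($q = \left(5 + 3\right) 6 = 8 \cdot 6 = 48$)
$K{\left(X,H \right)} = -42 + H$
$O = 3233$ ($O = 35 \cdot 93 - 22 = 3255 - 22 = 3233$)
$\frac{O}{J{\left(158 \right)}} - \frac{25887}{K{\left(-45,q \right)}} = \frac{3233}{92} - \frac{25887}{-42 + 48} = 3233 \cdot \frac{1}{92} - \frac{25887}{6} = \frac{3233}{92} - \frac{8629}{2} = - \frac{393701}{92}$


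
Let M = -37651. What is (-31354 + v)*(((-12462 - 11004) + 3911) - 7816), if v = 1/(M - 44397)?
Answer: 70412800551403/82048 ≈ 8.5819e+8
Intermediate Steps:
v = -1/82048 (v = 1/(-37651 - 44397) = 1/(-82048) = -1/82048 ≈ -1.2188e-5)
(-31354 + v)*(((-12462 - 11004) + 3911) - 7816) = (-31354 - 1/82048)*(((-12462 - 11004) + 3911) - 7816) = -2572532993*((-23466 + 3911) - 7816)/82048 = -2572532993*(-19555 - 7816)/82048 = -2572532993/82048*(-27371) = 70412800551403/82048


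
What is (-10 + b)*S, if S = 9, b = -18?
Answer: -252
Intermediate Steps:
(-10 + b)*S = (-10 - 18)*9 = -28*9 = -252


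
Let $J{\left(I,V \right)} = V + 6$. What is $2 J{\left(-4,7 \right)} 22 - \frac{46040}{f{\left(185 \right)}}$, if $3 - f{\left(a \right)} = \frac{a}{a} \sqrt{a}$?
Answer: $\frac{29849}{22} + \frac{5755 \sqrt{185}}{22} \approx 4914.8$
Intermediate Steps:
$J{\left(I,V \right)} = 6 + V$
$f{\left(a \right)} = 3 - \sqrt{a}$ ($f{\left(a \right)} = 3 - \frac{a}{a} \sqrt{a} = 3 - 1 \sqrt{a} = 3 - \sqrt{a}$)
$2 J{\left(-4,7 \right)} 22 - \frac{46040}{f{\left(185 \right)}} = 2 \left(6 + 7\right) 22 - \frac{46040}{3 - \sqrt{185}} = 2 \cdot 13 \cdot 22 - \frac{46040}{3 - \sqrt{185}} = 26 \cdot 22 - \frac{46040}{3 - \sqrt{185}} = 572 - \frac{46040}{3 - \sqrt{185}}$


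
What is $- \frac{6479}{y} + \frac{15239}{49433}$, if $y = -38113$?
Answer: $\frac{901080414}{1884039929} \approx 0.47827$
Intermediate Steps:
$- \frac{6479}{y} + \frac{15239}{49433} = - \frac{6479}{-38113} + \frac{15239}{49433} = \left(-6479\right) \left(- \frac{1}{38113}\right) + 15239 \cdot \frac{1}{49433} = \frac{6479}{38113} + \frac{15239}{49433} = \frac{901080414}{1884039929}$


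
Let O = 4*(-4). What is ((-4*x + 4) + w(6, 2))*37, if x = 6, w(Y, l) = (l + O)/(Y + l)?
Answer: -3219/4 ≈ -804.75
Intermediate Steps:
O = -16
w(Y, l) = (-16 + l)/(Y + l) (w(Y, l) = (l - 16)/(Y + l) = (-16 + l)/(Y + l))
((-4*x + 4) + w(6, 2))*37 = ((-4*6 + 4) + (-16 + 2)/(6 + 2))*37 = ((-24 + 4) - 14/8)*37 = (-20 + (⅛)*(-14))*37 = (-20 - 7/4)*37 = -87/4*37 = -3219/4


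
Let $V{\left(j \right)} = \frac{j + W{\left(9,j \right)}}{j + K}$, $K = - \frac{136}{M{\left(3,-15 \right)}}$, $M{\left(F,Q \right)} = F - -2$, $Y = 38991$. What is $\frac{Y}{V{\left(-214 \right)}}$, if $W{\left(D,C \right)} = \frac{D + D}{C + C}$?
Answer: $\frac{10062953244}{229025} \approx 43938.0$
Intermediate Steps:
$M{\left(F,Q \right)} = 2 + F$ ($M{\left(F,Q \right)} = F + 2 = 2 + F$)
$W{\left(D,C \right)} = \frac{D}{C}$ ($W{\left(D,C \right)} = \frac{2 D}{2 C} = 2 D \frac{1}{2 C} = \frac{D}{C}$)
$K = - \frac{136}{5}$ ($K = - \frac{136}{2 + 3} = - \frac{136}{5} \approx -27.2$)
$V{\left(j \right)} = \frac{j + \frac{9}{j}}{- \frac{136}{5} + j}$ ($V{\left(j \right)} = \frac{j + \frac{9}{j}}{j - \frac{136}{5}} = \frac{j + \frac{9}{j}}{- \frac{136}{5} + j}$)
$\frac{Y}{V{\left(-214 \right)}} = \frac{38991}{5 \frac{1}{-214} \frac{1}{-136 + 5 \left(-214\right)} \left(9 + \left(-214\right)^{2}\right)} = \frac{38991}{5 \left(- \frac{1}{214}\right) \frac{1}{-136 - 1070} \left(9 + 45796\right)} = \frac{38991}{5 \left(- \frac{1}{214}\right) \frac{1}{-1206} \cdot 45805} = \frac{38991}{5 \left(- \frac{1}{214}\right) \left(- \frac{1}{1206}\right) 45805} = \frac{38991}{\frac{229025}{258084}} = 38991 \cdot \frac{258084}{229025} = \frac{10062953244}{229025}$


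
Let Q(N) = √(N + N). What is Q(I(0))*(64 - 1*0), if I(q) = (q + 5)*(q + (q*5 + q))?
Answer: 0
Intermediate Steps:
I(q) = 7*q*(5 + q) (I(q) = (5 + q)*(q + (5*q + q)) = (5 + q)*(q + 6*q) = (5 + q)*(7*q) = 7*q*(5 + q))
Q(N) = √2*√N (Q(N) = √(2*N) = √2*√N)
Q(I(0))*(64 - 1*0) = (√2*√(7*0*(5 + 0)))*(64 - 1*0) = (√2*√(7*0*5))*(64 + 0) = (√2*√0)*64 = (√2*0)*64 = 0*64 = 0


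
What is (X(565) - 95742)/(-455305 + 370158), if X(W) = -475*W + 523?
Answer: 363594/85147 ≈ 4.2702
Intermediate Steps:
X(W) = 523 - 475*W
(X(565) - 95742)/(-455305 + 370158) = ((523 - 475*565) - 95742)/(-455305 + 370158) = ((523 - 268375) - 95742)/(-85147) = (-267852 - 95742)*(-1/85147) = -363594*(-1/85147) = 363594/85147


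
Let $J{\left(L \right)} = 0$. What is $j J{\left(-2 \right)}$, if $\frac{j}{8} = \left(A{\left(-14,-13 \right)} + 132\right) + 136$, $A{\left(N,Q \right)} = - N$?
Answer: $0$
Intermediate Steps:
$j = 2256$ ($j = 8 \left(\left(\left(-1\right) \left(-14\right) + 132\right) + 136\right) = 8 \left(\left(14 + 132\right) + 136\right) = 8 \left(146 + 136\right) = 8 \cdot 282 = 2256$)
$j J{\left(-2 \right)} = 2256 \cdot 0 = 0$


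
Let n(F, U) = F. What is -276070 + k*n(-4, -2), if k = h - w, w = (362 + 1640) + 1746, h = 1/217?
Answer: -56653930/217 ≈ -2.6108e+5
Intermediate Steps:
h = 1/217 ≈ 0.0046083
w = 3748 (w = 2002 + 1746 = 3748)
k = -813315/217 (k = 1/217 - 1*3748 = 1/217 - 3748 = -813315/217 ≈ -3748.0)
-276070 + k*n(-4, -2) = -276070 - 813315/217*(-4) = -276070 + 3253260/217 = -56653930/217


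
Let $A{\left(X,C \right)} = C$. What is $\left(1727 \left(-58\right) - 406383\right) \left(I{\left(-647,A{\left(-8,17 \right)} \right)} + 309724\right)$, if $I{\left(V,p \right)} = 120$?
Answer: $-156951168356$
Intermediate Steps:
$\left(1727 \left(-58\right) - 406383\right) \left(I{\left(-647,A{\left(-8,17 \right)} \right)} + 309724\right) = \left(1727 \left(-58\right) - 406383\right) \left(120 + 309724\right) = \left(-100166 - 406383\right) 309844 = \left(-506549\right) 309844 = -156951168356$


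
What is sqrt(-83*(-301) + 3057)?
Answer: 2*sqrt(7010) ≈ 167.45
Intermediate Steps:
sqrt(-83*(-301) + 3057) = sqrt(24983 + 3057) = sqrt(28040) = 2*sqrt(7010)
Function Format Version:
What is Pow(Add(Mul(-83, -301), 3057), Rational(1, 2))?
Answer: Mul(2, Pow(7010, Rational(1, 2))) ≈ 167.45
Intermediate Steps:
Pow(Add(Mul(-83, -301), 3057), Rational(1, 2)) = Pow(Add(24983, 3057), Rational(1, 2)) = Pow(28040, Rational(1, 2)) = Mul(2, Pow(7010, Rational(1, 2)))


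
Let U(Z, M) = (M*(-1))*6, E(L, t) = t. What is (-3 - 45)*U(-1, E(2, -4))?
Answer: -1152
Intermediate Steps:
U(Z, M) = -6*M (U(Z, M) = -M*6 = -6*M)
(-3 - 45)*U(-1, E(2, -4)) = (-3 - 45)*(-6*(-4)) = -48*24 = -1152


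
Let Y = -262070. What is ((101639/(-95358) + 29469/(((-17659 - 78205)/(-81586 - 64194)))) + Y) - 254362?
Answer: -11715390707615/24840759 ≈ -4.7162e+5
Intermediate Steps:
((101639/(-95358) + 29469/(((-17659 - 78205)/(-81586 - 64194)))) + Y) - 254362 = ((101639/(-95358) + 29469/(((-17659 - 78205)/(-81586 - 64194)))) - 262070) - 254362 = ((101639*(-1/95358) + 29469/((-95864/(-145780)))) - 262070) - 254362 = ((-101639/95358 + 29469/((-95864*(-1/145780)))) - 262070) - 254362 = ((-101639/95358 + 29469/(23966/36445)) - 262070) - 254362 = ((-101639/95358 + 29469*(36445/23966)) - 262070) - 254362 = ((-101639/95358 + 1073997705/23966) - 262070) - 254362 = (1113172144273/24840759 - 262070) - 254362 = -5396845566857/24840759 - 254362 = -11715390707615/24840759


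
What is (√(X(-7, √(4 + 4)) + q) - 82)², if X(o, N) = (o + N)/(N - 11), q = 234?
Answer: (82 - √(234 + (7 - 2*√2)/(11 - 2*√2)))² ≈ 4447.1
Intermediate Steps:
X(o, N) = (N + o)/(-11 + N)
(√(X(-7, √(4 + 4)) + q) - 82)² = (√((√(4 + 4) - 7)/(-11 + √(4 + 4)) + 234) - 82)² = (√((√8 - 7)/(-11 + √8) + 234) - 82)² = (√((2*√2 - 7)/(-11 + 2*√2) + 234) - 82)² = (√((-7 + 2*√2)/(-11 + 2*√2) + 234) - 82)² = (√(234 + (-7 + 2*√2)/(-11 + 2*√2)) - 82)² = (-82 + √(234 + (-7 + 2*√2)/(-11 + 2*√2)))²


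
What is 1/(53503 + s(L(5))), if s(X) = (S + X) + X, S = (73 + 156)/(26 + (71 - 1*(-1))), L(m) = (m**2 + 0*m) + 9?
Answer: 98/5250187 ≈ 1.8666e-5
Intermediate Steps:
L(m) = 9 + m**2 (L(m) = (m**2 + 0) + 9 = m**2 + 9 = 9 + m**2)
S = 229/98 (S = 229/(26 + (71 + 1)) = 229/(26 + 72) = 229/98 ≈ 2.3367)
s(X) = 229/98 + 2*X (s(X) = (229/98 + X) + X = 229/98 + 2*X)
1/(53503 + s(L(5))) = 1/(53503 + (229/98 + 2*(9 + 5**2))) = 1/(53503 + (229/98 + 2*(9 + 25))) = 1/(53503 + (229/98 + 2*34)) = 1/(53503 + (229/98 + 68)) = 1/(53503 + 6893/98) = 1/(5250187/98) = 98/5250187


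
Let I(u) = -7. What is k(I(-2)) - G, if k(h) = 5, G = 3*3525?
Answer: -10570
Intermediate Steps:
G = 10575
k(I(-2)) - G = 5 - 1*10575 = 5 - 10575 = -10570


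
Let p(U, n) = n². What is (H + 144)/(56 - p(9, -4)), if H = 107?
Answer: 251/40 ≈ 6.2750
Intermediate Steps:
(H + 144)/(56 - p(9, -4)) = (107 + 144)/(56 - 1*(-4)²) = 251/(56 - 1*16) = 251/(56 - 16) = 251/40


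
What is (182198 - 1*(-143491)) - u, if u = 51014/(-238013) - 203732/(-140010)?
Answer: 5426642033872597/16662100065 ≈ 3.2569e+5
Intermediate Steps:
u = 20674197188/16662100065 (u = 51014*(-1/238013) - 203732*(-1/140010) = -51014/238013 + 101866/70005 = 20674197188/16662100065 ≈ 1.2408)
(182198 - 1*(-143491)) - u = (182198 - 1*(-143491)) - 1*20674197188/16662100065 = (182198 + 143491) - 20674197188/16662100065 = 325689 - 20674197188/16662100065 = 5426642033872597/16662100065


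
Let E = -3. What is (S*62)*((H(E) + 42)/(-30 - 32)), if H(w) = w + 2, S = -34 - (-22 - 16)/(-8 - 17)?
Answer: 36408/25 ≈ 1456.3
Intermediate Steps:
S = -888/25 (S = -34 - (-38)/(-25) = -34 - (-38)*(-1)/25 = -34 - 1*38/25 = -34 - 38/25 = -888/25 ≈ -35.520)
H(w) = 2 + w
(S*62)*((H(E) + 42)/(-30 - 32)) = (-888/25*62)*(((2 - 3) + 42)/(-30 - 32)) = -55056*(-1 + 42)/(25*(-62)) = -2257296*(-1)/(25*62) = -55056/25*(-41/62) = 36408/25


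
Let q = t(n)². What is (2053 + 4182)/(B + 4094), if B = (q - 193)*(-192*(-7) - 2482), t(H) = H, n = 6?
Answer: 1247/36552 ≈ 0.034116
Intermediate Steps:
q = 36 (q = 6² = 36)
B = 178666 (B = (36 - 193)*(-192*(-7) - 2482) = -157*(-32*(-42) - 2482) = -157*(1344 - 2482) = -157*(-1138) = 178666)
(2053 + 4182)/(B + 4094) = (2053 + 4182)/(178666 + 4094) = 6235/182760 = 6235*(1/182760) = 1247/36552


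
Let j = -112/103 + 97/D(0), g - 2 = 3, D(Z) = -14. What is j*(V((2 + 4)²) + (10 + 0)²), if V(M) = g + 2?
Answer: -1236813/1442 ≈ -857.71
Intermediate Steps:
g = 5 (g = 2 + 3 = 5)
j = -11559/1442 (j = -112/103 + 97/(-14) = -112*1/103 + 97*(-1/14) = -112/103 - 97/14 = -11559/1442 ≈ -8.0159)
V(M) = 7 (V(M) = 5 + 2 = 7)
j*(V((2 + 4)²) + (10 + 0)²) = -11559*(7 + (10 + 0)²)/1442 = -11559*(7 + 10²)/1442 = -11559*(7 + 100)/1442 = -11559/1442*107 = -1236813/1442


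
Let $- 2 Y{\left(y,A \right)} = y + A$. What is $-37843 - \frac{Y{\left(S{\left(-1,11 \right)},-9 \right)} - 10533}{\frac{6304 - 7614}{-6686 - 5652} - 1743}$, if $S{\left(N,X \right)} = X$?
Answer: $- \frac{203474795031}{5375956} \approx -37849.0$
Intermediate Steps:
$Y{\left(y,A \right)} = - \frac{A}{2} - \frac{y}{2}$ ($Y{\left(y,A \right)} = - \frac{y + A}{2} = - \frac{A + y}{2} = - \frac{A}{2} - \frac{y}{2}$)
$-37843 - \frac{Y{\left(S{\left(-1,11 \right)},-9 \right)} - 10533}{\frac{6304 - 7614}{-6686 - 5652} - 1743} = -37843 - \frac{\left(\left(- \frac{1}{2}\right) \left(-9\right) - \frac{11}{2}\right) - 10533}{\frac{6304 - 7614}{-6686 - 5652} - 1743} = -37843 - \frac{\left(\frac{9}{2} - \frac{11}{2}\right) - 10533}{- \frac{1310}{-12338} - 1743} = -37843 - \frac{-1 - 10533}{\left(-1310\right) \left(- \frac{1}{12338}\right) - 1743} = -37843 - - \frac{10534}{\frac{655}{6169} - 1743} = -37843 - - \frac{10534}{- \frac{10751912}{6169}} = -37843 - \left(-10534\right) \left(- \frac{6169}{10751912}\right) = -37843 - \frac{32492123}{5375956} = - \frac{203474795031}{5375956}$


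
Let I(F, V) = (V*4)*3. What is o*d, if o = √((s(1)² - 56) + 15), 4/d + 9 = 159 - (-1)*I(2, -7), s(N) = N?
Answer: 4*I*√10/33 ≈ 0.38331*I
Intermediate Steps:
I(F, V) = 12*V (I(F, V) = (4*V)*3 = 12*V)
d = 2/33 (d = 4/(-9 + (159 - (-1)*12*(-7))) = 4/(-9 + (159 - (-1)*(-84))) = 4/(-9 + (159 - 1*84)) = 4/(-9 + (159 - 84)) = 4/(-9 + 75) = 4/66 = 4*(1/66) = 2/33 ≈ 0.060606)
o = 2*I*√10 (o = √((1² - 56) + 15) = √((1 - 56) + 15) = √(-55 + 15) = √(-40) = 2*I*√10 ≈ 6.3246*I)
o*d = (2*I*√10)*(2/33) = 4*I*√10/33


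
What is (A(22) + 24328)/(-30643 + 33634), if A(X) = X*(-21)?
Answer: 23866/2991 ≈ 7.9793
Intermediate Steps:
A(X) = -21*X
(A(22) + 24328)/(-30643 + 33634) = (-21*22 + 24328)/(-30643 + 33634) = (-462 + 24328)/2991 = 23866*(1/2991) = 23866/2991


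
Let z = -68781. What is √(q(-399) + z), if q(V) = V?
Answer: 2*I*√17295 ≈ 263.02*I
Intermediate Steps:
√(q(-399) + z) = √(-399 - 68781) = √(-69180) = 2*I*√17295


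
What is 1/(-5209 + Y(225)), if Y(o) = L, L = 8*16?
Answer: -1/5081 ≈ -0.00019681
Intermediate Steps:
L = 128
Y(o) = 128
1/(-5209 + Y(225)) = 1/(-5209 + 128) = 1/(-5081) = -1/5081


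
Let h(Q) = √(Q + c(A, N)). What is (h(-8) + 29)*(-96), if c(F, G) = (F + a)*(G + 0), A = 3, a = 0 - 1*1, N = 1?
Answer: -2784 - 96*I*√6 ≈ -2784.0 - 235.15*I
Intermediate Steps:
a = -1 (a = 0 - 1 = -1)
c(F, G) = G*(-1 + F) (c(F, G) = (F - 1)*(G + 0) = (-1 + F)*G = G*(-1 + F))
h(Q) = √(2 + Q) (h(Q) = √(Q + 1*(-1 + 3)) = √(Q + 1*2) = √(Q + 2) = √(2 + Q))
(h(-8) + 29)*(-96) = (√(2 - 8) + 29)*(-96) = (√(-6) + 29)*(-96) = (I*√6 + 29)*(-96) = (29 + I*√6)*(-96) = -2784 - 96*I*√6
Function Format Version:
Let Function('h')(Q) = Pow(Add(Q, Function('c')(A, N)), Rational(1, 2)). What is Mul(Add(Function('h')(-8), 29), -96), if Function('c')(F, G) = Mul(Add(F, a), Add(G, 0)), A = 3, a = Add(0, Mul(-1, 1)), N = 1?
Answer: Add(-2784, Mul(-96, I, Pow(6, Rational(1, 2)))) ≈ Add(-2784.0, Mul(-235.15, I))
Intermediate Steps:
a = -1 (a = Add(0, -1) = -1)
Function('c')(F, G) = Mul(G, Add(-1, F)) (Function('c')(F, G) = Mul(Add(F, -1), Add(G, 0)) = Mul(Add(-1, F), G) = Mul(G, Add(-1, F)))
Function('h')(Q) = Pow(Add(2, Q), Rational(1, 2)) (Function('h')(Q) = Pow(Add(Q, Mul(1, Add(-1, 3))), Rational(1, 2)) = Pow(Add(Q, Mul(1, 2)), Rational(1, 2)) = Pow(Add(Q, 2), Rational(1, 2)) = Pow(Add(2, Q), Rational(1, 2)))
Mul(Add(Function('h')(-8), 29), -96) = Mul(Add(Pow(Add(2, -8), Rational(1, 2)), 29), -96) = Mul(Add(Pow(-6, Rational(1, 2)), 29), -96) = Mul(Add(Mul(I, Pow(6, Rational(1, 2))), 29), -96) = Mul(Add(29, Mul(I, Pow(6, Rational(1, 2)))), -96) = Add(-2784, Mul(-96, I, Pow(6, Rational(1, 2))))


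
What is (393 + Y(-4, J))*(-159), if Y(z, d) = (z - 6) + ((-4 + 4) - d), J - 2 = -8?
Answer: -61851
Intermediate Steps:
J = -6 (J = 2 - 8 = -6)
Y(z, d) = -6 + z - d (Y(z, d) = (-6 + z) + (0 - d) = (-6 + z) - d = -6 + z - d)
(393 + Y(-4, J))*(-159) = (393 + (-6 - 4 - 1*(-6)))*(-159) = (393 + (-6 - 4 + 6))*(-159) = (393 - 4)*(-159) = 389*(-159) = -61851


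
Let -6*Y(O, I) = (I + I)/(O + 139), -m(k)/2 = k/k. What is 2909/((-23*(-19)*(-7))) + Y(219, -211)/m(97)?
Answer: -6893981/6570732 ≈ -1.0492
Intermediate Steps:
m(k) = -2 (m(k) = -2*k/k = -2*1 = -2)
Y(O, I) = -I/(3*(139 + O)) (Y(O, I) = -(I + I)/(6*(O + 139)) = -2*I/(6*(139 + O)) = -I/(3*(139 + O)))
2909/((-23*(-19)*(-7))) + Y(219, -211)/m(97) = 2909/((-23*(-19)*(-7))) - 1*(-211)/(417 + 3*219)/(-2) = 2909/((437*(-7))) - 1*(-211)/(417 + 657)*(-½) = 2909/(-3059) - 1*(-211)/1074*(-½) = 2909*(-1/3059) - 1*(-211)*1/1074*(-½) = -2909/3059 + (211/1074)*(-½) = -2909/3059 - 211/2148 = -6893981/6570732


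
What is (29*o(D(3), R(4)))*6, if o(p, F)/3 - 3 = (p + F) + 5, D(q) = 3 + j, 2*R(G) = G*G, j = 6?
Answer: 13050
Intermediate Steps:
R(G) = G**2/2 (R(G) = (G*G)/2 = G**2/2)
D(q) = 9 (D(q) = 3 + 6 = 9)
o(p, F) = 24 + 3*F + 3*p (o(p, F) = 9 + 3*((p + F) + 5) = 9 + 3*((F + p) + 5) = 9 + 3*(5 + F + p) = 9 + (15 + 3*F + 3*p) = 24 + 3*F + 3*p)
(29*o(D(3), R(4)))*6 = (29*(24 + 3*((1/2)*4**2) + 3*9))*6 = (29*(24 + 3*((1/2)*16) + 27))*6 = (29*(24 + 3*8 + 27))*6 = (29*(24 + 24 + 27))*6 = (29*75)*6 = 2175*6 = 13050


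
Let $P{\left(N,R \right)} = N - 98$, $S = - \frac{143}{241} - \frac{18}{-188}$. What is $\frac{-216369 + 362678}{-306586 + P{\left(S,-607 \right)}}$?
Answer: $- \frac{3314484086}{6947630609} \approx -0.47707$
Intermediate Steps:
$S = - \frac{11273}{22654}$ ($S = \left(-143\right) \frac{1}{241} - - \frac{9}{94} = - \frac{143}{241} + \frac{9}{94} = - \frac{11273}{22654} \approx -0.49762$)
$P{\left(N,R \right)} = -98 + N$
$\frac{-216369 + 362678}{-306586 + P{\left(S,-607 \right)}} = \frac{-216369 + 362678}{-306586 - \frac{2231365}{22654}} = \frac{146309}{-306586 - \frac{2231365}{22654}} = \frac{146309}{- \frac{6947630609}{22654}} = 146309 \left(- \frac{22654}{6947630609}\right) = - \frac{3314484086}{6947630609}$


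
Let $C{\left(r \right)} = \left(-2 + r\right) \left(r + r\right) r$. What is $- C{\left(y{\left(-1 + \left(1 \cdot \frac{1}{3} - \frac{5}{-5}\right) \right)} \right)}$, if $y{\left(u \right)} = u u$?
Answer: $\frac{34}{729} \approx 0.046639$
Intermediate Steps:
$y{\left(u \right)} = u^{2}$
$C{\left(r \right)} = 2 r^{2} \left(-2 + r\right)$ ($C{\left(r \right)} = \left(-2 + r\right) 2 r r = 2 r \left(-2 + r\right) r = 2 r^{2} \left(-2 + r\right)$)
$- C{\left(y{\left(-1 + \left(1 \cdot \frac{1}{3} - \frac{5}{-5}\right) \right)} \right)} = - 2 \left(\left(-1 + \left(1 \cdot \frac{1}{3} - \frac{5}{-5}\right)\right)^{2}\right)^{2} \left(-2 + \left(-1 + \left(1 \cdot \frac{1}{3} - \frac{5}{-5}\right)\right)^{2}\right) = - 2 \left(\left(-1 + \left(1 \cdot \frac{1}{3} - -1\right)\right)^{2}\right)^{2} \left(-2 + \left(-1 + \left(1 \cdot \frac{1}{3} - -1\right)\right)^{2}\right) = - 2 \left(\left(-1 + \left(\frac{1}{3} + 1\right)\right)^{2}\right)^{2} \left(-2 + \left(-1 + \left(\frac{1}{3} + 1\right)\right)^{2}\right) = - 2 \left(\left(-1 + \frac{4}{3}\right)^{2}\right)^{2} \left(-2 + \left(-1 + \frac{4}{3}\right)^{2}\right) = - 2 \left(\left(\frac{1}{3}\right)^{2}\right)^{2} \left(-2 + \left(\frac{1}{3}\right)^{2}\right) = - \frac{2 \left(-2 + \frac{1}{9}\right)}{81} = - \frac{2 \left(-17\right)}{81 \cdot 9} = \left(-1\right) \left(- \frac{34}{729}\right) = \frac{34}{729}$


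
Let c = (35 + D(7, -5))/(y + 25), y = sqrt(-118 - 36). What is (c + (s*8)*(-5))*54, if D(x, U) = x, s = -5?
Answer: 8469900/779 - 2268*I*sqrt(154)/779 ≈ 10873.0 - 36.13*I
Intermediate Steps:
y = I*sqrt(154) (y = sqrt(-154) = I*sqrt(154) ≈ 12.41*I)
c = 42/(25 + I*sqrt(154)) (c = (35 + 7)/(I*sqrt(154) + 25) = 42/(25 + I*sqrt(154)) ≈ 1.3479 - 0.66907*I)
(c + (s*8)*(-5))*54 = ((1050/779 - 42*I*sqrt(154)/779) - 5*8*(-5))*54 = ((1050/779 - 42*I*sqrt(154)/779) - 40*(-5))*54 = ((1050/779 - 42*I*sqrt(154)/779) + 200)*54 = (156850/779 - 42*I*sqrt(154)/779)*54 = 8469900/779 - 2268*I*sqrt(154)/779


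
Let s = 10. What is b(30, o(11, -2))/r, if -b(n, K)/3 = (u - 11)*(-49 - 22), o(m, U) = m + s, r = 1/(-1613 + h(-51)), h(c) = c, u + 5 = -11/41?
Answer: 236406144/41 ≈ 5.7660e+6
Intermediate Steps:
u = -216/41 (u = -5 - 11/41 = -216/41 ≈ -5.2683)
r = -1/1664 (r = 1/(-1613 - 51) = 1/(-1664) = -1/1664 ≈ -0.00060096)
o(m, U) = 10 + m (o(m, U) = m + 10 = 10 + m)
b(n, K) = -142071/41 (b(n, K) = -3*(-216/41 - 11)*(-49 - 22) = -(-2001)*(-71)/41 = -3*47357/41 = -142071/41)
b(30, o(11, -2))/r = -142071/(41*(-1/1664)) = -142071/41*(-1664) = 236406144/41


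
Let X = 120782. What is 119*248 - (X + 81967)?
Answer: -173237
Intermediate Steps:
119*248 - (X + 81967) = 119*248 - (120782 + 81967) = 29512 - 1*202749 = 29512 - 202749 = -173237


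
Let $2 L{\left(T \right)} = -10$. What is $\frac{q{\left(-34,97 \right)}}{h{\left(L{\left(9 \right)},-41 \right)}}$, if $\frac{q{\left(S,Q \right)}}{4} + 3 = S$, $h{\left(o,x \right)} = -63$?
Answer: $\frac{148}{63} \approx 2.3492$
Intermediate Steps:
$L{\left(T \right)} = -5$ ($L{\left(T \right)} = \frac{1}{2} \left(-10\right) = -5$)
$q{\left(S,Q \right)} = -12 + 4 S$
$\frac{q{\left(-34,97 \right)}}{h{\left(L{\left(9 \right)},-41 \right)}} = \frac{-12 + 4 \left(-34\right)}{-63} = \left(-12 - 136\right) \left(- \frac{1}{63}\right) = \left(-148\right) \left(- \frac{1}{63}\right) = \frac{148}{63}$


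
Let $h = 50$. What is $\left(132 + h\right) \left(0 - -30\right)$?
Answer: $5460$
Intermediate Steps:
$\left(132 + h\right) \left(0 - -30\right) = \left(132 + 50\right) \left(0 - -30\right) = 182 \left(0 + 30\right) = 182 \cdot 30 = 5460$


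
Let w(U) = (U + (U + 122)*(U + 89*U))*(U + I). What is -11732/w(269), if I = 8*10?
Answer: -11732/3303766271 ≈ -3.5511e-6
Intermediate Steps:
I = 80
w(U) = (80 + U)*(U + 90*U*(122 + U)) (w(U) = (U + (U + 122)*(U + 89*U))*(U + 80) = (U + (122 + U)*(90*U))*(80 + U) = (U + 90*U*(122 + U))*(80 + U) = (80 + U)*(U + 90*U*(122 + U)))
-11732/w(269) = -11732*1/(269*(878480 + 90*269² + 18181*269)) = -11732*1/(269*(878480 + 90*72361 + 4890689)) = -11732*1/(269*(878480 + 6512490 + 4890689)) = -11732/(269*12281659) = -11732/3303766271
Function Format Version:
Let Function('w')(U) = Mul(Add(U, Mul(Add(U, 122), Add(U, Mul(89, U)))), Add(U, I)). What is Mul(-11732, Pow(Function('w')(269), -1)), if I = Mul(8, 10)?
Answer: Rational(-11732, 3303766271) ≈ -3.5511e-6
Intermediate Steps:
I = 80
Function('w')(U) = Mul(Add(80, U), Add(U, Mul(90, U, Add(122, U)))) (Function('w')(U) = Mul(Add(U, Mul(Add(U, 122), Add(U, Mul(89, U)))), Add(U, 80)) = Mul(Add(U, Mul(Add(122, U), Mul(90, U))), Add(80, U)) = Mul(Add(U, Mul(90, U, Add(122, U))), Add(80, U)) = Mul(Add(80, U), Add(U, Mul(90, U, Add(122, U)))))
Mul(-11732, Pow(Function('w')(269), -1)) = Mul(-11732, Pow(Mul(269, Add(878480, Mul(90, Pow(269, 2)), Mul(18181, 269))), -1)) = Mul(-11732, Pow(Mul(269, Add(878480, Mul(90, 72361), 4890689)), -1)) = Mul(-11732, Pow(Mul(269, Add(878480, 6512490, 4890689)), -1)) = Mul(-11732, Pow(Mul(269, 12281659), -1)) = Mul(-11732, Pow(3303766271, -1)) = Mul(-11732, Rational(1, 3303766271)) = Rational(-11732, 3303766271)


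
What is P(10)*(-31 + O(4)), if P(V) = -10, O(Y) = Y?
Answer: 270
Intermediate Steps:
P(10)*(-31 + O(4)) = -10*(-31 + 4) = -10*(-27) = 270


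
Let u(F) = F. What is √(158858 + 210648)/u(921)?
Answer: √369506/921 ≈ 0.66001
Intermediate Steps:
√(158858 + 210648)/u(921) = √(158858 + 210648)/921 = √369506*(1/921) = √369506/921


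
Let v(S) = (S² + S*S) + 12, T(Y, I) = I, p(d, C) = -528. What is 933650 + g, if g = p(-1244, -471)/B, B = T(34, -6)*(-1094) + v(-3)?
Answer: 1026081262/1099 ≈ 9.3365e+5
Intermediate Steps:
v(S) = 12 + 2*S² (v(S) = (S² + S²) + 12 = 2*S² + 12 = 12 + 2*S²)
B = 6594 (B = -6*(-1094) + (12 + 2*(-3)²) = 6564 + (12 + 2*9) = 6564 + (12 + 18) = 6564 + 30 = 6594)
g = -88/1099 (g = -528/6594 = -528*1/6594 = -88/1099 ≈ -0.080073)
933650 + g = 933650 - 88/1099 = 1026081262/1099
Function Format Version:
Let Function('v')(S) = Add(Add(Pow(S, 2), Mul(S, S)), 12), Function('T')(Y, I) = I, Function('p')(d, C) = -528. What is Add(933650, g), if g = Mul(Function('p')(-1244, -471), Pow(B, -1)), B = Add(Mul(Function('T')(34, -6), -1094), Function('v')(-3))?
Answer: Rational(1026081262, 1099) ≈ 9.3365e+5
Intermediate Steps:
Function('v')(S) = Add(12, Mul(2, Pow(S, 2))) (Function('v')(S) = Add(Add(Pow(S, 2), Pow(S, 2)), 12) = Add(Mul(2, Pow(S, 2)), 12) = Add(12, Mul(2, Pow(S, 2))))
B = 6594 (B = Add(Mul(-6, -1094), Add(12, Mul(2, Pow(-3, 2)))) = Add(6564, Add(12, Mul(2, 9))) = Add(6564, Add(12, 18)) = Add(6564, 30) = 6594)
g = Rational(-88, 1099) (g = Mul(-528, Pow(6594, -1)) = Mul(-528, Rational(1, 6594)) = Rational(-88, 1099) ≈ -0.080073)
Add(933650, g) = Add(933650, Rational(-88, 1099)) = Rational(1026081262, 1099)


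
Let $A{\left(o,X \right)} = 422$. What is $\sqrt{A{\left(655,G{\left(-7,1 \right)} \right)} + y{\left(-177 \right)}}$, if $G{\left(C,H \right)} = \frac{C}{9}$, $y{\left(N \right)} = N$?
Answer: $7 \sqrt{5} \approx 15.652$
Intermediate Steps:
$G{\left(C,H \right)} = \frac{C}{9}$ ($G{\left(C,H \right)} = C \frac{1}{9} = \frac{C}{9}$)
$\sqrt{A{\left(655,G{\left(-7,1 \right)} \right)} + y{\left(-177 \right)}} = \sqrt{422 - 177} = \sqrt{245} = 7 \sqrt{5}$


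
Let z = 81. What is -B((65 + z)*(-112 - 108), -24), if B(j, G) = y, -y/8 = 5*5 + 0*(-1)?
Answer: 200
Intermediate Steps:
y = -200 (y = -8*(5*5 + 0*(-1)) = -8*(25 + 0) = -8*25 = -200)
B(j, G) = -200
-B((65 + z)*(-112 - 108), -24) = -1*(-200) = 200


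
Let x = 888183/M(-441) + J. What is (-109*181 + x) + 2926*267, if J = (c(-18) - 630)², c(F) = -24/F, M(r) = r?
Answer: 509231854/441 ≈ 1.1547e+6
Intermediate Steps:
J = 3556996/9 (J = (-24/(-18) - 630)² = (-24*(-1/18) - 630)² = (4/3 - 630)² = (-1886/3)² = 3556996/9 ≈ 3.9522e+5)
x = 173404621/441 (x = 888183/(-441) + 3556996/9 = 888183*(-1/441) + 3556996/9 = -98687/49 + 3556996/9 = 173404621/441 ≈ 3.9321e+5)
(-109*181 + x) + 2926*267 = (-109*181 + 173404621/441) + 2926*267 = (-19729 + 173404621/441) + 781242 = 164704132/441 + 781242 = 509231854/441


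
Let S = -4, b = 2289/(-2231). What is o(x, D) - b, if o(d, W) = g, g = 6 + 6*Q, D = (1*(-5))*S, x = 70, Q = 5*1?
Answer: 82605/2231 ≈ 37.026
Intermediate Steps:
Q = 5
b = -2289/2231 (b = 2289*(-1/2231) = -2289/2231 ≈ -1.0260)
D = 20 (D = (1*(-5))*(-4) = -5*(-4) = 20)
g = 36 (g = 6 + 6*5 = 6 + 30 = 36)
o(d, W) = 36
o(x, D) - b = 36 - 1*(-2289/2231) = 36 + 2289/2231 = 82605/2231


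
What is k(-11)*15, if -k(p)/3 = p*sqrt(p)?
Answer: 495*I*sqrt(11) ≈ 1641.7*I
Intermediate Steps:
k(p) = -3*p**(3/2) (k(p) = -3*p*sqrt(p) = -3*p**(3/2))
k(-11)*15 = -(-33)*I*sqrt(11)*15 = (33*I*sqrt(11))*15 = 495*I*sqrt(11)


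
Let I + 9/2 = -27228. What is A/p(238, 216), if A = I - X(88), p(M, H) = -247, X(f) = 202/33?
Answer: 1797749/16302 ≈ 110.28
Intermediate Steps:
I = -54465/2 (I = -9/2 - 27228 = -54465/2 ≈ -27233.)
X(f) = 202/33 (X(f) = 202*(1/33) = 202/33)
A = -1797749/66 (A = -54465/2 - 1*202/33 = -54465/2 - 202/33 = -1797749/66 ≈ -27239.)
A/p(238, 216) = -1797749/66/(-247) = -1797749/66*(-1/247) = 1797749/16302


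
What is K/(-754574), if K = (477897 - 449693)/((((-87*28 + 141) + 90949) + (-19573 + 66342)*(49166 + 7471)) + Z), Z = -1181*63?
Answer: -7051/499692127463924 ≈ -1.4111e-11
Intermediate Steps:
Z = -74403
K = 7051/662217526 (K = (477897 - 449693)/((((-87*28 + 141) + 90949) + (-19573 + 66342)*(49166 + 7471)) - 74403) = 28204/((((-2436 + 141) + 90949) + 46769*56637) - 74403) = 28204/(((-2295 + 90949) + 2648855853) - 74403) = 28204/((88654 + 2648855853) - 74403) = 28204/(2648944507 - 74403) = 28204/2648870104 = 28204*(1/2648870104) = 7051/662217526 ≈ 1.0648e-5)
K/(-754574) = (7051/662217526)/(-754574) = (7051/662217526)*(-1/754574) = -7051/499692127463924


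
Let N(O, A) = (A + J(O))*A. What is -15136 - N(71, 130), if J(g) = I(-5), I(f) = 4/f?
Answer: -31932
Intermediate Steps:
J(g) = -⅘ (J(g) = 4/(-5) = 4*(-⅕) = -⅘)
N(O, A) = A*(-⅘ + A) (N(O, A) = (A - ⅘)*A = (-⅘ + A)*A = A*(-⅘ + A))
-15136 - N(71, 130) = -15136 - 130*(-4 + 5*130)/5 = -15136 - 130*(-4 + 650)/5 = -15136 - 130*646/5 = -15136 - 1*16796 = -15136 - 16796 = -31932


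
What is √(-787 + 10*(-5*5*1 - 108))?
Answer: I*√2117 ≈ 46.011*I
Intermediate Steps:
√(-787 + 10*(-5*5*1 - 108)) = √(-787 + 10*(-25*1 - 108)) = √(-787 + 10*(-25 - 108)) = √(-787 + 10*(-133)) = √(-787 - 1330) = √(-2117) = I*√2117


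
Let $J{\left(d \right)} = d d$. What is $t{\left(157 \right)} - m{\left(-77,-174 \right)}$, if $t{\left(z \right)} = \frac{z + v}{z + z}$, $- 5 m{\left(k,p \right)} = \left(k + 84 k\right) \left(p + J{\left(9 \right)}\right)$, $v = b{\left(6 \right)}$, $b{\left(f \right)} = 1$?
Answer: $\frac{19112788}{157} \approx 1.2174 \cdot 10^{5}$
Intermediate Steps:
$J{\left(d \right)} = d^{2}$
$v = 1$
$m{\left(k,p \right)} = - 17 k \left(81 + p\right)$ ($m{\left(k,p \right)} = - \frac{\left(k + 84 k\right) \left(p + 9^{2}\right)}{5} = - \frac{85 k \left(p + 81\right)}{5} = - \frac{85 k \left(81 + p\right)}{5} = - 17 k \left(81 + p\right)$)
$t{\left(z \right)} = \frac{1 + z}{2 z}$ ($t{\left(z \right)} = \frac{z + 1}{z + z} = \frac{1 + z}{2 z}$)
$t{\left(157 \right)} - m{\left(-77,-174 \right)} = \frac{1 + 157}{2 \cdot 157} - \left(-17\right) \left(-77\right) \left(81 - 174\right) = \frac{1}{2} \cdot \frac{1}{157} \cdot 158 - \left(-17\right) \left(-77\right) \left(-93\right) = \frac{79}{157} - -121737 = \frac{79}{157} + 121737 = \frac{19112788}{157}$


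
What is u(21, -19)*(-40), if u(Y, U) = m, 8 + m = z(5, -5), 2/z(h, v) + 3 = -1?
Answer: 340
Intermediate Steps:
z(h, v) = -½ (z(h, v) = 2/(-3 - 1) = 2/(-4) = 2*(-¼) = -½)
m = -17/2 (m = -8 - ½ = -17/2 ≈ -8.5000)
u(Y, U) = -17/2
u(21, -19)*(-40) = -17/2*(-40) = 340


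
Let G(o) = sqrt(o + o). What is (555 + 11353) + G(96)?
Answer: 11908 + 8*sqrt(3) ≈ 11922.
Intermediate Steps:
G(o) = sqrt(2)*sqrt(o) (G(o) = sqrt(2*o) = sqrt(2)*sqrt(o))
(555 + 11353) + G(96) = (555 + 11353) + sqrt(2)*sqrt(96) = 11908 + sqrt(2)*(4*sqrt(6)) = 11908 + 8*sqrt(3)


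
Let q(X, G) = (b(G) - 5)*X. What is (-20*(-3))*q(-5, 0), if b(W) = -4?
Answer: 2700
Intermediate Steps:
q(X, G) = -9*X (q(X, G) = (-4 - 5)*X = -9*X)
(-20*(-3))*q(-5, 0) = (-20*(-3))*(-9*(-5)) = 60*45 = 2700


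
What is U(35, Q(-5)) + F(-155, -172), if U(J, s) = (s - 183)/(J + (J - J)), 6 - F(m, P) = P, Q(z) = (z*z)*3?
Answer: 6122/35 ≈ 174.91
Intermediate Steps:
Q(z) = 3*z**2 (Q(z) = z**2*3 = 3*z**2)
F(m, P) = 6 - P
U(J, s) = (-183 + s)/J (U(J, s) = (-183 + s)/(J + 0) = (-183 + s)/J)
U(35, Q(-5)) + F(-155, -172) = (-183 + 3*(-5)**2)/35 + (6 - 1*(-172)) = (-183 + 3*25)/35 + (6 + 172) = (-183 + 75)/35 + 178 = (1/35)*(-108) + 178 = -108/35 + 178 = 6122/35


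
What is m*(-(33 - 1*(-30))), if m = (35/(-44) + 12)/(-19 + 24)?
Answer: -31059/220 ≈ -141.18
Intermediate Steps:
m = 493/220 (m = (35*(-1/44) + 12)/5 = (-35/44 + 12)*(1/5) = (493/44)*(1/5) = 493/220 ≈ 2.2409)
m*(-(33 - 1*(-30))) = 493*(-(33 - 1*(-30)))/220 = 493*(-(33 + 30))/220 = 493*(-1*63)/220 = (493/220)*(-63) = -31059/220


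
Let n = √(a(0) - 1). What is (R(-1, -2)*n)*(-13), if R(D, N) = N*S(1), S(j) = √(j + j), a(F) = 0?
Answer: 26*I*√2 ≈ 36.77*I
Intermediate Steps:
S(j) = √2*√j (S(j) = √(2*j) = √2*√j)
n = I (n = √(0 - 1) = √(-1) = I ≈ 1.0*I)
R(D, N) = N*√2 (R(D, N) = N*(√2*√1) = N*(√2*1) = N*√2)
(R(-1, -2)*n)*(-13) = ((-2*√2)*I)*(-13) = -2*I*√2*(-13) = 26*I*√2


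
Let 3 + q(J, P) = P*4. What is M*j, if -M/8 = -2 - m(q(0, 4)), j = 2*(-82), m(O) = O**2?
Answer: -224352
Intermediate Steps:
q(J, P) = -3 + 4*P (q(J, P) = -3 + P*4 = -3 + 4*P)
j = -164
M = 1368 (M = -8*(-2 - (-3 + 4*4)**2) = -8*(-2 - (-3 + 16)**2) = -8*(-2 - 1*13**2) = -8*(-2 - 1*169) = -8*(-2 - 169) = -8*(-171) = 1368)
M*j = 1368*(-164) = -224352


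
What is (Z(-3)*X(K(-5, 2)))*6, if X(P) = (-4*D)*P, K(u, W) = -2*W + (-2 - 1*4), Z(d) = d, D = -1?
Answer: 720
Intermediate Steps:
K(u, W) = -6 - 2*W (K(u, W) = -2*W + (-2 - 4) = -2*W - 6 = -6 - 2*W)
X(P) = 4*P (X(P) = (-4*(-1))*P = 4*P)
(Z(-3)*X(K(-5, 2)))*6 = -12*(-6 - 2*2)*6 = -12*(-6 - 4)*6 = -12*(-10)*6 = -3*(-40)*6 = 120*6 = 720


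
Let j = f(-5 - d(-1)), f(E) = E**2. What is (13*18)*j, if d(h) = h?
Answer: 3744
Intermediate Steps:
j = 16 (j = (-5 - 1*(-1))**2 = (-5 + 1)**2 = (-4)**2 = 16)
(13*18)*j = (13*18)*16 = 234*16 = 3744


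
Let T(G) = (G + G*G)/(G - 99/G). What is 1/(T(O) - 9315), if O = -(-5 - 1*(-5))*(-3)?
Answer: -1/9315 ≈ -0.00010735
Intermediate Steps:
O = 0 (O = -(-5 + 5)*(-3) = -1*0*(-3) = 0*(-3) = 0)
T(G) = (G + G**2)/(G - 99/G)
1/(T(O) - 9315) = 1/(0**2*(1 + 0)/(-99 + 0**2) - 9315) = 1/(0*1/(-99 + 0) - 9315) = 1/(0*1/(-99) - 9315) = 1/(0*(-1/99)*1 - 9315) = 1/(0 - 9315) = 1/(-9315) = -1/9315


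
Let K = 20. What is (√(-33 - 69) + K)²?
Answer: (20 + I*√102)² ≈ 298.0 + 403.98*I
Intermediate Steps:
(√(-33 - 69) + K)² = (√(-33 - 69) + 20)² = (√(-102) + 20)² = (I*√102 + 20)² = (20 + I*√102)²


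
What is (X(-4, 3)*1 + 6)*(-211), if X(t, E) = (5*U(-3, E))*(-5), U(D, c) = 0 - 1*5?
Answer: -27641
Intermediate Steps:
U(D, c) = -5 (U(D, c) = 0 - 5 = -5)
X(t, E) = 125 (X(t, E) = (5*(-5))*(-5) = -25*(-5) = 125)
(X(-4, 3)*1 + 6)*(-211) = (125*1 + 6)*(-211) = (125 + 6)*(-211) = 131*(-211) = -27641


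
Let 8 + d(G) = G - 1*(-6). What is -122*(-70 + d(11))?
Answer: 7442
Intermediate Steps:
d(G) = -2 + G (d(G) = -8 + (G - 1*(-6)) = -8 + (G + 6) = -8 + (6 + G) = -2 + G)
-122*(-70 + d(11)) = -122*(-70 + (-2 + 11)) = -122*(-70 + 9) = -122*(-61) = 7442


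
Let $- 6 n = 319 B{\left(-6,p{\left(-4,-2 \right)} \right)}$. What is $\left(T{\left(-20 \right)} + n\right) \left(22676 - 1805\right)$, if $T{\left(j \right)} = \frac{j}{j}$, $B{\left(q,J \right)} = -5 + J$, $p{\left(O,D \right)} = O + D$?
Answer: $\frac{24453855}{2} \approx 1.2227 \cdot 10^{7}$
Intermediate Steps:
$p{\left(O,D \right)} = D + O$
$n = \frac{3509}{6}$ ($n = - \frac{319 \left(-5 - 6\right)}{6} = - \frac{319 \left(-11\right)}{6} = \left(- \frac{1}{6}\right) \left(-3509\right) = \frac{3509}{6} \approx 584.83$)
$T{\left(j \right)} = 1$
$\left(T{\left(-20 \right)} + n\right) \left(22676 - 1805\right) = \left(1 + \frac{3509}{6}\right) \left(22676 - 1805\right) = \frac{3515}{6} \cdot 20871 = \frac{24453855}{2}$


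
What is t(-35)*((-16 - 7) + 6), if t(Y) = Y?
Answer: 595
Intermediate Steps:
t(-35)*((-16 - 7) + 6) = -35*((-16 - 7) + 6) = -35*(-23 + 6) = -35*(-17) = 595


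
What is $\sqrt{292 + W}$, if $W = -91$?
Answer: $\sqrt{201} \approx 14.177$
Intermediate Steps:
$\sqrt{292 + W} = \sqrt{292 - 91} = \sqrt{201}$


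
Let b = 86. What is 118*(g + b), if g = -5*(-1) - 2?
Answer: 10502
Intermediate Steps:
g = 3 (g = 5 - 2 = 3)
118*(g + b) = 118*(3 + 86) = 118*89 = 10502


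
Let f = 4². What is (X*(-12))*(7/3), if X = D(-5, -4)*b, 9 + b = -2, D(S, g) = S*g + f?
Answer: 11088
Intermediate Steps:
f = 16
D(S, g) = 16 + S*g (D(S, g) = S*g + 16 = 16 + S*g)
b = -11 (b = -9 - 2 = -11)
X = -396 (X = (16 - 5*(-4))*(-11) = (16 + 20)*(-11) = 36*(-11) = -396)
(X*(-12))*(7/3) = (-396*(-12))*(7/3) = 4752*((⅓)*7) = 4752*(7/3) = 11088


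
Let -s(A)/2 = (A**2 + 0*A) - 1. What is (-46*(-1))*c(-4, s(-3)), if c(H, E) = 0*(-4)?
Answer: 0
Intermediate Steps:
s(A) = 2 - 2*A**2 (s(A) = -2*((A**2 + 0*A) - 1) = -2*((A**2 + 0) - 1) = -2*(A**2 - 1) = -2*(-1 + A**2) = 2 - 2*A**2)
c(H, E) = 0
(-46*(-1))*c(-4, s(-3)) = -46*(-1)*0 = 46*0 = 0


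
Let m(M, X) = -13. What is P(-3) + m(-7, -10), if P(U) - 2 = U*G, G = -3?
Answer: -2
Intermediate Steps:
P(U) = 2 - 3*U (P(U) = 2 + U*(-3) = 2 - 3*U)
P(-3) + m(-7, -10) = (2 - 3*(-3)) - 13 = (2 + 9) - 13 = 11 - 13 = -2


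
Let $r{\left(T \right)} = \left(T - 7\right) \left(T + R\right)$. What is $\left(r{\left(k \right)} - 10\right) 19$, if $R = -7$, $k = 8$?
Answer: $-171$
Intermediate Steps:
$r{\left(T \right)} = \left(-7 + T\right)^{2}$ ($r{\left(T \right)} = \left(T - 7\right) \left(T - 7\right) = \left(-7 + T\right) \left(-7 + T\right) = \left(-7 + T\right)^{2}$)
$\left(r{\left(k \right)} - 10\right) 19 = \left(\left(49 + 8^{2} - 112\right) - 10\right) 19 = \left(\left(49 + 64 - 112\right) - 10\right) 19 = \left(1 - 10\right) 19 = \left(-9\right) 19 = -171$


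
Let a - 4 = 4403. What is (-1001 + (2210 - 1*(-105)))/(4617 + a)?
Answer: 219/1504 ≈ 0.14561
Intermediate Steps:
a = 4407 (a = 4 + 4403 = 4407)
(-1001 + (2210 - 1*(-105)))/(4617 + a) = (-1001 + (2210 - 1*(-105)))/(4617 + 4407) = (-1001 + (2210 + 105))/9024 = (-1001 + 2315)*(1/9024) = 1314*(1/9024) = 219/1504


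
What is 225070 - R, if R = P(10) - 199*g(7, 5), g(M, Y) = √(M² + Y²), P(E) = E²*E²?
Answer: 215070 + 199*√74 ≈ 2.1678e+5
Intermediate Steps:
P(E) = E⁴
R = 10000 - 199*√74 (R = 10⁴ - 199*√(7² + 5²) = 10000 - 199*√(49 + 25) = 10000 - 199*√74 ≈ 8288.1)
225070 - R = 225070 - (10000 - 199*√74) = 225070 + (-10000 + 199*√74) = 215070 + 199*√74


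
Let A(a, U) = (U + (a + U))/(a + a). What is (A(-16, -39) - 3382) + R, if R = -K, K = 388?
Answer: -60273/16 ≈ -3767.1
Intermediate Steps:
R = -388 (R = -1*388 = -388)
A(a, U) = (a + 2*U)/(2*a) (A(a, U) = (U + (U + a))/((2*a)) = (a + 2*U)*(1/(2*a)) = (a + 2*U)/(2*a))
(A(-16, -39) - 3382) + R = ((-39 + (½)*(-16))/(-16) - 3382) - 388 = (-(-39 - 8)/16 - 3382) - 388 = (-1/16*(-47) - 3382) - 388 = (47/16 - 3382) - 388 = -54065/16 - 388 = -60273/16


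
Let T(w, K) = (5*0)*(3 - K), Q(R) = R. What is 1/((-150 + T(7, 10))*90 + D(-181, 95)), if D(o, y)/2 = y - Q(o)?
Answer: -1/12948 ≈ -7.7232e-5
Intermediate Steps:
T(w, K) = 0 (T(w, K) = 0*(3 - K) = 0)
D(o, y) = -2*o + 2*y (D(o, y) = 2*(y - o) = -2*o + 2*y)
1/((-150 + T(7, 10))*90 + D(-181, 95)) = 1/((-150 + 0)*90 + (-2*(-181) + 2*95)) = 1/(-150*90 + (362 + 190)) = 1/(-13500 + 552) = 1/(-12948) = -1/12948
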